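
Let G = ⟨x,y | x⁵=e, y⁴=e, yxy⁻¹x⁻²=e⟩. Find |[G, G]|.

G' = [G, G] is generated by all commutators. The generator-pair commutators are: [x, y] = x⁴.
The subgroup they normally generate is {e, x, x², x³, x⁴}, of order 5.
Check: |G/G'| = 20/5 = 4 is the order of the abelianisation.

Answer: 5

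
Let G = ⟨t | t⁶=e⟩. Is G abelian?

G has a single generator, so G is cyclic and hence abelian.

Answer: Yes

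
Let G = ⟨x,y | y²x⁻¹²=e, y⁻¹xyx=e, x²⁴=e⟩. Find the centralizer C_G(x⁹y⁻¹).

⟨x⁹y⁻¹⟩ ⊆ C_G(x⁹y⁻¹) since powers of x⁹y⁻¹ commute with x⁹y⁻¹; so |C_G(x⁹y⁻¹)| ≥ |⟨x⁹y⁻¹⟩| = 4.
By orbit–stabilizer, |C_G(x⁹y⁻¹)| = |G| / |conj. class of x⁹y⁻¹| = 48 / 12 = 4.
The 4 elements commuting with x⁹y⁻¹ are {e, x¹², x⁹y, x⁹y⁻¹}.

Answer: {e, x¹², x⁹y, x⁹y⁻¹}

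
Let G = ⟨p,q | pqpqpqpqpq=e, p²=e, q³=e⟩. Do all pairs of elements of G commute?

p·q = pq but q·p = qp, so p·q ≠ q·p and G is not abelian.

Answer: No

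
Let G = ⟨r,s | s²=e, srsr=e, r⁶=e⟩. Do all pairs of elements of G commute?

r·s = rs but s·r = r⁵s, so r·s ≠ s·r and G is not abelian.

Answer: No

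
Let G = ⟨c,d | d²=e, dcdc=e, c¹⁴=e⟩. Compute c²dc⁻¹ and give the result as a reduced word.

Multiply left to right, reducing at each step:
  (c²) · d = c²d
  (c²d) · c⁻¹ = c³d

Answer: c³d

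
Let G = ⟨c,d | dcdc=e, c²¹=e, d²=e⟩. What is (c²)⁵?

Compute successive powers of (c²), reducing at each step:
  (c²)²: (c²) · c² = c⁴
  (c²)³: (c⁴) · c² = c⁶
  (c²)⁴: (c⁶) · c² = c⁸
  (c²)⁵: (c⁸) · c² = c¹⁰

Answer: c¹⁰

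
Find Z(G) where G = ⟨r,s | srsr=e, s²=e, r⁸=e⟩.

An element z ∈ Z(G) iff z commutes with every generator.
For example r⁴ is central: (r⁴)·r = r⁵ = r·(r⁴); (r⁴)·s = r⁴s = s·(r⁴).
Whereas r ∉ Z(G) since r·s = rs ≠ r⁷s = s·r.
Checking each of the 16 elements this way gives Z(G) = {e, r⁴}, of order 2.

Answer: {e, r⁴}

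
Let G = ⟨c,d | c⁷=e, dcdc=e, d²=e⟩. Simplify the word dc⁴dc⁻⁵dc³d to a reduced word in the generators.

Multiply left to right, reducing at each step:
  d · c⁴ = c³d
  (c³d) · d = c³
  (c³) · c⁻⁵ = c⁵
  (c⁵) · d = c⁵d
  (c⁵d) · c³ = c²d
  (c²d) · d = c²

Answer: c²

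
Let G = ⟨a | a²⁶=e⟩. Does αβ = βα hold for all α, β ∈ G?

G has a single generator, so G is cyclic and hence abelian.

Answer: Yes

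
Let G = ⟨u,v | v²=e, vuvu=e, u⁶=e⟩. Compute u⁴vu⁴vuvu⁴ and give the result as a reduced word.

Multiply left to right, reducing at each step:
  (u⁴) · v = u⁴v
  (u⁴v) · u⁴ = v
  v · v = e
  e · u = u
  u · v = uv
  (uv) · u⁴ = u³v

Answer: u³v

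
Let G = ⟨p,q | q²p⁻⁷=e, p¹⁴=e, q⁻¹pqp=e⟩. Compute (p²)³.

Compute successive powers of (p²), reducing at each step:
  (p²)²: (p²) · p² = p⁴
  (p²)³: (p⁴) · p² = p⁶

Answer: p⁶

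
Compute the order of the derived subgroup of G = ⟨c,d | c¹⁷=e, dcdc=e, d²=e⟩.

G' = [G, G] is generated by all commutators. The generator-pair commutators are: [c, d] = c².
The subgroup they normally generate is {e, c, c², c³, c⁴, c⁵, c⁶, c⁷, c⁸, c⁹, c¹⁰, c¹¹, c¹², c¹³, c¹⁴, c¹⁵, c¹⁶}, of order 17.
Check: |G/G'| = 34/17 = 2 is the order of the abelianisation.

Answer: 17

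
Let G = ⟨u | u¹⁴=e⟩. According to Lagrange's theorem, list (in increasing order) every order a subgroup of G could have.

|G| = 14 = 2 · 7. By Lagrange's theorem the order of any subgroup divides 14; the divisors of 14 are 1, 2, 7, 14.

Answer: 1, 2, 7, 14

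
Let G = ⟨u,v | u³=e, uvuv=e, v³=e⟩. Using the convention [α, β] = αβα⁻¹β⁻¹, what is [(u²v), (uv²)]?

[(u²v), (uv²)] = (u²v)·(uv²)·(u²v)⁻¹·(uv²)⁻¹.
  (u²v) · (uv²) = uv
  (uv) · (v²u) = u²
  (u²) · (vu²) = uv²u

Answer: uv²u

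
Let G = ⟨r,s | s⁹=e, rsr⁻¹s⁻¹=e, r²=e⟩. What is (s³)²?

Compute successive powers of (s³), reducing at each step:
  (s³)²: (s³) · s³ = s⁶

Answer: s⁶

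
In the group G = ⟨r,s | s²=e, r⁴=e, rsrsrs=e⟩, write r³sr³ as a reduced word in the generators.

Multiply left to right, reducing at each step:
  (r³) · s = r³s
  (r³s) · r³ = r³sr³

Answer: r³sr³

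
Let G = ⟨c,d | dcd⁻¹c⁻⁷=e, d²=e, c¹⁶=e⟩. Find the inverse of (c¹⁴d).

The order of (c¹⁴d) is 2 (smallest k with (c¹⁴d)ᵏ = e), so (c¹⁴d)⁻¹ = (c¹⁴d)¹ = c¹⁴d.
Check: (c¹⁴d) · (c¹⁴d) → (c¹⁴d) · c¹⁴ = d;   d · d = e, giving e as required.

Answer: c¹⁴d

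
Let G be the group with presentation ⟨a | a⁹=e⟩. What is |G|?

G is generated by a single element, so G is cyclic. The relator gives a⁹ = e and no smaller power is forced to be e, so the 9 powers {a, e, a², a³, a⁴, a⁵, a⁶, a⁷, a⁸} are distinct. Hence |G| = 9.

Answer: 9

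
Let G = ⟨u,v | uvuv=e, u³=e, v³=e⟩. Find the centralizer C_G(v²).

⟨v²⟩ ⊆ C_G(v²) since powers of v² commute with v²; so |C_G(v²)| ≥ |⟨v²⟩| = 3.
By orbit–stabilizer, |C_G(v²)| = |G| / |conj. class of v²| = 12 / 4 = 3.
The 3 elements commuting with v² are {e, v, v²}.

Answer: {e, v, v²}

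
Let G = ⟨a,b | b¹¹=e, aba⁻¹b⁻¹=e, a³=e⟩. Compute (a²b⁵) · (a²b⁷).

Compute (a²b⁵) · (a²b⁷) by multiplying left to right and reducing via the relations at each step:
  (a²b⁵) · a² = ab⁵
  (ab⁵) · b⁷ = ab

Answer: ab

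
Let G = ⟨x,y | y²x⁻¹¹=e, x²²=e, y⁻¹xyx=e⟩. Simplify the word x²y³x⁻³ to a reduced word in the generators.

Multiply left to right, reducing at each step:
  (x²) · y³ = x²y⁻¹
  (x²y⁻¹) · x⁻³ = x⁵y⁻¹

Answer: x⁵y⁻¹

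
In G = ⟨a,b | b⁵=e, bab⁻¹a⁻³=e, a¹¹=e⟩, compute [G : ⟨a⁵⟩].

First find ord(a⁵) by computing successive powers:
  (a⁵)¹ = a⁵, (a⁵)² = a¹⁰, (a⁵)³ = a⁴, (a⁵)⁴ = a⁹, (a⁵)⁵ = a³, (a⁵)⁶ = a⁸, (a⁵)⁷ = a², (a⁵)⁸ = a⁷, (a⁵)⁹ = a, (a⁵)¹⁰ = a⁶, (a⁵)¹¹ = e.
So |⟨a⁵⟩| = ord(a⁵) = 11. With |G| = 55, by Lagrange [G : ⟨a⁵⟩] = 55/11 = 5.

Answer: 5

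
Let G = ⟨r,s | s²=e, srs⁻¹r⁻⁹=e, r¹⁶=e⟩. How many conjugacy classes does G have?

The conjugacy classes (representative and size) are:
  [e] (size 1), [r⁹] (size 2), [r²] (size 1), [r³] (size 2), [r⁴] (size 1), [r¹³] (size 2), [r⁶] (size 1), [r¹⁵] (size 2), [r⁸] (size 1), [r¹⁰] (size 1), [r¹²] (size 1), [r¹⁴] (size 1), [s] (size 2), [rs] (size 2), [r²s] (size 2), [r¹¹s] (size 2), [r⁴s] (size 2), [r¹³s] (size 2), [r¹⁴s] (size 2), [r¹⁵s] (size 2).
Class equation: 1 + 2 + 1 + 2 + 1 + 2 + 1 + 2 + 1 + 1 + 1 + 1 + 2 + 2 + 2 + 2 + 2 + 2 + 2 + 2 = 32 = |G|. So G has 20 conjugacy classes.

Answer: 20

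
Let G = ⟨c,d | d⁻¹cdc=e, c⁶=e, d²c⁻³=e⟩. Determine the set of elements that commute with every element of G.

An element z ∈ Z(G) iff z commutes with every generator.
For example c³ is central: (c³)·c = c⁴ = c·(c³); (c³)·d = d⁻¹ = d·(c³).
Whereas c ∉ Z(G) since c·d = cd ≠ c²d⁻¹ = d·c.
Checking each of the 12 elements this way gives Z(G) = {e, c³}, of order 2.

Answer: {e, c³}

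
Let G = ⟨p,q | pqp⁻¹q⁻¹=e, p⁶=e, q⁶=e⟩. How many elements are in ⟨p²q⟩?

|⟨p²q⟩| equals the order of p²q. Compute successive powers until reaching e:
  (p²q)¹ = p²q, (p²q)² = p⁴q², (p²q)³ = q³, (p²q)⁴ = p²q⁴, (p²q)⁵ = p⁴q⁵, (p²q)⁶ = e.
The smallest positive k with (p²q)ᵏ = e is 6, so |⟨p²q⟩| = 6.

Answer: 6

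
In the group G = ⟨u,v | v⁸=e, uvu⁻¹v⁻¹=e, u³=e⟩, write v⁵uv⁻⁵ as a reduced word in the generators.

Multiply left to right, reducing at each step:
  (v⁵) · u = uv⁵
  (uv⁵) · v⁻⁵ = u

Answer: u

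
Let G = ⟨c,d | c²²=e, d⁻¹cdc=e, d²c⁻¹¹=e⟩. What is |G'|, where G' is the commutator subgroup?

G' = [G, G] is generated by all commutators. The generator-pair commutators are: [c, d] = c².
The subgroup they normally generate is {e, c², c⁴, c⁶, c⁸, c¹⁰, c¹², c¹⁴, c¹⁶, c¹⁸, c²⁰}, of order 11.
Check: |G/G'| = 44/11 = 4 is the order of the abelianisation.

Answer: 11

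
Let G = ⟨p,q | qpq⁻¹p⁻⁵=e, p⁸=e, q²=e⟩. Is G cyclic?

Every cyclic group is abelian. But p·q = pq while q·p = p⁵q, so p·q ≠ q·p and G is not abelian. Hence G is not cyclic.

Answer: No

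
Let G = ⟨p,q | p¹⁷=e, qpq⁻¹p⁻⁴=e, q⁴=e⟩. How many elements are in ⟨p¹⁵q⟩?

|⟨p¹⁵q⟩| equals the order of p¹⁵q. Compute successive powers until reaching e:
  (p¹⁵q)¹ = p¹⁵q, (p¹⁵q)² = p⁷q², (p¹⁵q)³ = p⁹q³, (p¹⁵q)⁴ = e.
The smallest positive k with (p¹⁵q)ᵏ = e is 4, so |⟨p¹⁵q⟩| = 4.

Answer: 4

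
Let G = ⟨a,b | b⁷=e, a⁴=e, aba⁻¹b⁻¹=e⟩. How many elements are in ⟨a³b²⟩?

|⟨a³b²⟩| equals the order of a³b². Compute successive powers until reaching e:
  (a³b²)¹ = a³b², (a³b²)² = a²b⁴, (a³b²)³ = ab⁶, (a³b²)⁴ = b, (a³b²)⁵ = a³b³, (a³b²)⁶ = a²b⁵, (a³b²)⁷ = a, (a³b²)⁸ = b², (a³b²)⁹ = a³b⁴, (a³b²)¹⁰ = a²b⁶, (a³b²)¹¹ = ab, (a³b²)¹² = b³, (a³b²)¹³ = a³b⁵, (a³b²)¹⁴ = a², (a³b²)¹⁵ = ab², (a³b²)¹⁶ = b⁴, (a³b²)¹⁷ = a³b⁶, (a³b²)¹⁸ = a²b, (a³b²)¹⁹ = ab³, (a³b²)²⁰ = b⁵, (a³b²)²¹ = a³, (a³b²)²² = a²b², (a³b²)²³ = ab⁴, (a³b²)²⁴ = b⁶, (a³b²)²⁵ = a³b, (a³b²)²⁶ = a²b³, (a³b²)²⁷ = ab⁵, (a³b²)²⁸ = e.
The smallest positive k with (a³b²)ᵏ = e is 28, so |⟨a³b²⟩| = 28.

Answer: 28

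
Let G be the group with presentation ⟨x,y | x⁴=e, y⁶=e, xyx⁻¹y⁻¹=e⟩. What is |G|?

Enumerate words in the generators, reducing via the relations: the distinct elements are
  {e, x, y, xy, x², x³, y², y³, y⁴, y⁵, xy², xy³, xy⁴, xy⁵, x²y, x³y, x²y², x²y³, x²y⁴, x²y⁵, x³y², x³y³, x³y⁴, x³y⁵}.
No further products give new elements, so |G| = 24.

Answer: 24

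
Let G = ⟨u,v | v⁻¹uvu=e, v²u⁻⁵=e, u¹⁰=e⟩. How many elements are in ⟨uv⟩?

|⟨uv⟩| equals the order of uv. Compute successive powers until reaching e:
  (uv)¹ = uv, (uv)² = u⁵, (uv)³ = uv⁻¹, (uv)⁴ = e.
The smallest positive k with (uv)ᵏ = e is 4, so |⟨uv⟩| = 4.

Answer: 4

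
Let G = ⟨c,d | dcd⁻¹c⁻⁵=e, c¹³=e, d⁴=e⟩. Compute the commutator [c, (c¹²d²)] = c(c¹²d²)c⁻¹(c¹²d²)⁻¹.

[c, (c¹²d²)] = c·(c¹²d²)·c⁻¹·(c¹²d²)⁻¹.
  c · (c¹²d²) = d²
  (d²) · (c¹²) = cd²
  (cd²) · (c¹²d²) = c²

Answer: c²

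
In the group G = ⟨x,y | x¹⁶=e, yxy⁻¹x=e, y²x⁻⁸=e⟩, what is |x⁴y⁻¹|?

Compute successive powers until reaching e:
  (x⁴y⁻¹)¹ = x⁴y⁻¹, (x⁴y⁻¹)² = x⁸, (x⁴y⁻¹)³ = x⁴y, (x⁴y⁻¹)⁴ = e.
The smallest positive k with (x⁴y⁻¹)ᵏ = e is 4.

Answer: 4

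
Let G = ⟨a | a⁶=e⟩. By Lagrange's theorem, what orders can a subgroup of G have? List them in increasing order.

|G| = 6 = 2 · 3. By Lagrange's theorem the order of any subgroup divides 6; the divisors of 6 are 1, 2, 3, 6.

Answer: 1, 2, 3, 6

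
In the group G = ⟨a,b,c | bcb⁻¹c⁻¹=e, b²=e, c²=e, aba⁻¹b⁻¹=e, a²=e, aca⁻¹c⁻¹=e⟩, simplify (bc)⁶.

Compute successive powers of (bc), reducing at each step:
  (bc)²: (bc) · b = c;   c · c = e
  (bc)³: e · b = b;   b · c = bc
  (bc)⁴: (bc) · b = c;   c · c = e
  (bc)⁵: e · b = b;   b · c = bc
  (bc)⁶: (bc) · b = c;   c · c = e

Answer: e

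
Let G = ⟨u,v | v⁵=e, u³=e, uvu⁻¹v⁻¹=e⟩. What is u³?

Compute successive powers of u, reducing at each step:
  u²: u · u = u²
  u³: (u²) · u = e

Answer: e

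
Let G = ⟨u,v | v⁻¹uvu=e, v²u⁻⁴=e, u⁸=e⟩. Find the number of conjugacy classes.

The conjugacy classes (representative and size) are:
  [e] (size 1), [u⁷] (size 2), [u⁶] (size 2), [u³] (size 2), [u⁴] (size 1), [u²v⁻¹] (size 4), [u³v⁻¹] (size 4).
Class equation: 1 + 2 + 2 + 2 + 1 + 4 + 4 = 16 = |G|. So G has 7 conjugacy classes.

Answer: 7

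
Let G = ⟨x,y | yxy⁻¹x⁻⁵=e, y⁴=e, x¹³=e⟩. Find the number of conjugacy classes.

The conjugacy classes (representative and size) are:
  [e] (size 1), [x] (size 4), [x²] (size 4), [x⁹] (size 4), [x¹²y] (size 13), [x⁴y²] (size 13), [x¹²y³] (size 13).
Class equation: 1 + 4 + 4 + 4 + 13 + 13 + 13 = 52 = |G|. So G has 7 conjugacy classes.

Answer: 7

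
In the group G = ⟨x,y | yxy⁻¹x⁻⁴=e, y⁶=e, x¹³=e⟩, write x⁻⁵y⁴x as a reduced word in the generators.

Multiply left to right, reducing at each step:
  (x⁸) · y⁴ = x⁸y⁴
  (x⁸y⁴) · x = x⁴y⁴

Answer: x⁴y⁴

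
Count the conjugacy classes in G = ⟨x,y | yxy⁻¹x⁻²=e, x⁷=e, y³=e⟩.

The conjugacy classes (representative and size) are:
  [e] (size 1), [x²] (size 3), [x⁵] (size 3), [y] (size 7), [y²] (size 7).
Class equation: 1 + 3 + 3 + 7 + 7 = 21 = |G|. So G has 5 conjugacy classes.

Answer: 5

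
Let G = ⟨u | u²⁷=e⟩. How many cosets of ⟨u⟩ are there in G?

First find ord(u) by computing successive powers:
  u¹ = u, u² = u², u³ = u³, u⁴ = u⁴, u⁵ = u⁵, u⁶ = u⁶, u⁷ = u⁷, u⁸ = u⁸, u⁹ = u⁹, u¹⁰ = u¹⁰, u¹¹ = u¹¹, u¹² = u¹², u¹³ = u¹³, u¹⁴ = u¹⁴, u¹⁵ = u¹⁵, u¹⁶ = u¹⁶, u¹⁷ = u¹⁷, u¹⁸ = u¹⁸, u¹⁹ = u¹⁹, u²⁰ = u²⁰, u²¹ = u²¹, u²² = u²², u²³ = u²³, u²⁴ = u²⁴, u²⁵ = u²⁵, u²⁶ = u²⁶, u²⁷ = e.
So |⟨u⟩| = ord(u) = 27. With |G| = 27, by Lagrange [G : ⟨u⟩] = 27/27 = 1.

Answer: 1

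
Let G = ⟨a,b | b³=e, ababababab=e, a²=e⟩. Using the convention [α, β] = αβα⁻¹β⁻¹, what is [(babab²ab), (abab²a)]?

[(babab²ab), (abab²a)] = (babab²ab)·(abab²a)·(babab²ab)⁻¹·(abab²a)⁻¹.
  (babab²ab) · (abab²a) = abab²ab²
  (abab²ab²) · (b²abab²ab²) = b²abab²ab
  (b²abab²ab) · (abab²a) = babab²ab²

Answer: babab²ab²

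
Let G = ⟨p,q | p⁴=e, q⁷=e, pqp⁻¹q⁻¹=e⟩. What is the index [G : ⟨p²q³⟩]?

First find ord(p²q³) by computing successive powers:
  (p²q³)¹ = p²q³, (p²q³)² = q⁶, (p²q³)³ = p²q², (p²q³)⁴ = q⁵, (p²q³)⁵ = p²q, (p²q³)⁶ = q⁴, (p²q³)⁷ = p², (p²q³)⁸ = q³, (p²q³)⁹ = p²q⁶, (p²q³)¹⁰ = q², (p²q³)¹¹ = p²q⁵, (p²q³)¹² = q, (p²q³)¹³ = p²q⁴, (p²q³)¹⁴ = e.
So |⟨p²q³⟩| = ord(p²q³) = 14. With |G| = 28, by Lagrange [G : ⟨p²q³⟩] = 28/14 = 2.

Answer: 2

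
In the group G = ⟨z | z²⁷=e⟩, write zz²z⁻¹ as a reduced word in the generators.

Multiply left to right, reducing at each step:
  z · z² = z³
  (z³) · z⁻¹ = z²

Answer: z²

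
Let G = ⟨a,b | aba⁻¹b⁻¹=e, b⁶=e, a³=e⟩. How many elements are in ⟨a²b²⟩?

|⟨a²b²⟩| equals the order of a²b². Compute successive powers until reaching e:
  (a²b²)¹ = a²b², (a²b²)² = ab⁴, (a²b²)³ = e.
The smallest positive k with (a²b²)ᵏ = e is 3, so |⟨a²b²⟩| = 3.

Answer: 3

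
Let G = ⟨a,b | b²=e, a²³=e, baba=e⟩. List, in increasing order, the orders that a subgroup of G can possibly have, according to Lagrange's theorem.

|G| = 46 = 2 · 23. By Lagrange's theorem the order of any subgroup divides 46; the divisors of 46 are 1, 2, 23, 46.

Answer: 1, 2, 23, 46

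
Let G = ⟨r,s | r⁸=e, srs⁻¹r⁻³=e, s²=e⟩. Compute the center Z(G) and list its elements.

An element z ∈ Z(G) iff z commutes with every generator.
For example r⁴ is central: (r⁴)·r = r⁵ = r·(r⁴); (r⁴)·s = r⁴s = s·(r⁴).
Whereas r ∉ Z(G) since r·s = rs ≠ r³s = s·r.
Checking each of the 16 elements this way gives Z(G) = {e, r⁴}, of order 2.

Answer: {e, r⁴}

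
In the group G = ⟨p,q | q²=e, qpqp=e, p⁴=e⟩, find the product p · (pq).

Compute p · (pq) by multiplying left to right and reducing via the relations at each step:
  p · p = p²
  (p²) · q = p²q

Answer: p²q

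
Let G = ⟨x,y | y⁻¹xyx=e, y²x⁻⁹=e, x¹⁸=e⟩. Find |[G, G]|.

G' = [G, G] is generated by all commutators. The generator-pair commutators are: [x, y] = x².
The subgroup they normally generate is {e, x², x⁴, x⁶, x⁸, x¹⁰, x¹², x¹⁴, x¹⁶}, of order 9.
Check: |G/G'| = 36/9 = 4 is the order of the abelianisation.

Answer: 9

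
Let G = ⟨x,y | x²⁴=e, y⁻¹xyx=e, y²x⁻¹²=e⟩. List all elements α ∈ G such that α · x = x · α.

⟨x⟩ ⊆ C_G(x) since powers of x commute with x; so |C_G(x)| ≥ |⟨x⟩| = 24.
By orbit–stabilizer, |C_G(x)| = |G| / |conj. class of x| = 48 / 2 = 24.
The 24 elements commuting with x are {e, x, x², x³, x⁴, x⁵, x⁶, x⁷, x⁸, x⁹, x¹⁰, x¹¹, x¹², x¹³, x¹⁴, x¹⁵, x¹⁶, x¹⁷, x¹⁸, x¹⁹, x²⁰, x²¹, x²², x²³}.

Answer: {e, x, x², x³, x⁴, x⁵, x⁶, x⁷, x⁸, x⁹, x¹⁰, x¹¹, x¹², x¹³, x¹⁴, x¹⁵, x¹⁶, x¹⁷, x¹⁸, x¹⁹, x²⁰, x²¹, x²², x²³}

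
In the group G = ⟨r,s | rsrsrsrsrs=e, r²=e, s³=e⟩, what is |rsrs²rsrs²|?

Compute successive powers until reaching e:
  (rsrs²rsrs²)¹ = rsrs²rsrs², (rsrs²rsrs²)² = srs²r, (rsrs²rsrs²)³ = rsrs², (rsrs²rsrs²)⁴ = srs²rsrs²r, (rsrs²rsrs²)⁵ = e.
The smallest positive k with (rsrs²rsrs²)ᵏ = e is 5.

Answer: 5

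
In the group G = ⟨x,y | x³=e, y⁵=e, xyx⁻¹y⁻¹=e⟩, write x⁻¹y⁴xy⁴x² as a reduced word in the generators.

Multiply left to right, reducing at each step:
  (x²) · y⁴ = x²y⁴
  (x²y⁴) · x = y⁴
  (y⁴) · y⁴ = y³
  (y³) · x² = x²y³

Answer: x²y³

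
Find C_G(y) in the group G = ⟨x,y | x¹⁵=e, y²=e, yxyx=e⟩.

⟨y⟩ ⊆ C_G(y) since powers of y commute with y; so |C_G(y)| ≥ |⟨y⟩| = 2.
By orbit–stabilizer, |C_G(y)| = |G| / |conj. class of y| = 30 / 15 = 2.
The 2 elements commuting with y are {e, y}.

Answer: {e, y}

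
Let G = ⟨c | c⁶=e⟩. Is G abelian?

G has a single generator, so G is cyclic and hence abelian.

Answer: Yes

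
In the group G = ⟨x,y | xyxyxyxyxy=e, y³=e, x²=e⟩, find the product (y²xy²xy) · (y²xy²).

Compute (y²xy²xy) · (y²xy²) by multiplying left to right and reducing via the relations at each step:
  (y²xy²xy) · y² = y²xy²x
  (y²xy²x) · x = y²xy²
  (y²xy²) · y² = y²xy

Answer: y²xy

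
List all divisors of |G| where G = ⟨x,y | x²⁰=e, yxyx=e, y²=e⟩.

|G| = 40 = 2³ · 5. By Lagrange's theorem the order of any subgroup divides 40; the divisors of 40 are 1, 2, 4, 5, 8, 10, 20, 40.

Answer: 1, 2, 4, 5, 8, 10, 20, 40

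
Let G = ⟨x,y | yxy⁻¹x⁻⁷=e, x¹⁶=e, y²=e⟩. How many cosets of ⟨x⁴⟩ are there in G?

First find ord(x⁴) by computing successive powers:
  (x⁴)¹ = x⁴, (x⁴)² = x⁸, (x⁴)³ = x¹², (x⁴)⁴ = e.
So |⟨x⁴⟩| = ord(x⁴) = 4. With |G| = 32, by Lagrange [G : ⟨x⁴⟩] = 32/4 = 8.

Answer: 8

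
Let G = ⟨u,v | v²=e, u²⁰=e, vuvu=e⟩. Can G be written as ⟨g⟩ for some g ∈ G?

Every cyclic group is abelian. But u·v = uv while v·u = u¹⁹v, so u·v ≠ v·u and G is not abelian. Hence G is not cyclic.

Answer: No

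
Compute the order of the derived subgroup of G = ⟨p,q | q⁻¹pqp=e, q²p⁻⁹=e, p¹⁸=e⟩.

G' = [G, G] is generated by all commutators. The generator-pair commutators are: [p, q] = p².
The subgroup they normally generate is {e, p², p⁴, p⁶, p⁸, p¹⁰, p¹², p¹⁴, p¹⁶}, of order 9.
Check: |G/G'| = 36/9 = 4 is the order of the abelianisation.

Answer: 9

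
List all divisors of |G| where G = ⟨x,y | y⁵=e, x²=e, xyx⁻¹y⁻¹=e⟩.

|G| = 10 = 2 · 5. By Lagrange's theorem the order of any subgroup divides 10; the divisors of 10 are 1, 2, 5, 10.

Answer: 1, 2, 5, 10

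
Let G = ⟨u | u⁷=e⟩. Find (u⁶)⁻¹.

The order of (u⁶) is 7 (smallest k with (u⁶)ᵏ = e), so (u⁶)⁻¹ = (u⁶)⁶ = u.
Check: (u⁶) · u → (u⁶) · u = e, giving e as required.

Answer: u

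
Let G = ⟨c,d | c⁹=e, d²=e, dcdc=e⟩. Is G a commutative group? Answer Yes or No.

c·d = cd but d·c = c⁸d, so c·d ≠ d·c and G is not abelian.

Answer: No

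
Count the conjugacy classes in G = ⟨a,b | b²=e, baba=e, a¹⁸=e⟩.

The conjugacy classes (representative and size) are:
  [e] (size 1), [a] (size 2), [a²] (size 2), [a³] (size 2), [a¹⁴] (size 2), [a⁵] (size 2), [a¹²] (size 2), [a⁷] (size 2), [a¹⁰] (size 2), [a⁹] (size 1), [a¹⁰b] (size 9), [ab] (size 9).
Class equation: 1 + 2 + 2 + 2 + 2 + 2 + 2 + 2 + 2 + 1 + 9 + 9 = 36 = |G|. So G has 12 conjugacy classes.

Answer: 12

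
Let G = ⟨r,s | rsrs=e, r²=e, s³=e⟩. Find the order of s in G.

Compute successive powers until reaching e:
  s¹ = s, s² = s², s³ = e.
The smallest positive k with sᵏ = e is 3.

Answer: 3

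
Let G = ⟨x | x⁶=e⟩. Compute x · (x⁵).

Compute x · (x⁵) by multiplying left to right and reducing via the relations at each step:
  x · x⁵ = e

Answer: e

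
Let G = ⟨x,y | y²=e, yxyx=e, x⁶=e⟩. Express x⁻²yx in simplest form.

Multiply left to right, reducing at each step:
  (x⁴) · y = x⁴y
  (x⁴y) · x = x³y

Answer: x³y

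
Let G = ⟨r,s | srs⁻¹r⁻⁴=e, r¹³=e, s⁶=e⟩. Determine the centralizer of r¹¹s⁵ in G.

⟨r¹¹s⁵⟩ ⊆ C_G(r¹¹s⁵) since powers of r¹¹s⁵ commute with r¹¹s⁵; so |C_G(r¹¹s⁵)| ≥ |⟨r¹¹s⁵⟩| = 6.
By orbit–stabilizer, |C_G(r¹¹s⁵)| = |G| / |conj. class of r¹¹s⁵| = 78 / 13 = 6.
The 6 elements commuting with r¹¹s⁵ are {e, rs², r⁴s⁴, r⁸s, r¹¹s⁵, r¹²s³}.

Answer: {e, rs², r⁴s⁴, r⁸s, r¹¹s⁵, r¹²s³}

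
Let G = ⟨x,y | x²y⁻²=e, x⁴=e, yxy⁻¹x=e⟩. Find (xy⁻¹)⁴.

Compute successive powers of (xy⁻¹), reducing at each step:
  (xy⁻¹)²: (xy⁻¹) · x = y⁻¹;   (y⁻¹) · y⁻¹ = x²
  (xy⁻¹)³: (x²) · x = x³;   (x³) · y⁻¹ = xy
  (xy⁻¹)⁴: (xy) · x = y;   y · y⁻¹ = e

Answer: e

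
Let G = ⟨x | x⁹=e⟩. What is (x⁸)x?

Compute (x⁸) · x by multiplying left to right and reducing via the relations at each step:
  (x⁸) · x = e

Answer: e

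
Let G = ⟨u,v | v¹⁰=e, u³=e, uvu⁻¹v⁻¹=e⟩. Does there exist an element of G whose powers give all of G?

|G| = 30. The element uv has order 30 (its powers give 30 distinct elements), so ⟨uv⟩ = G and G is cyclic.

Answer: Yes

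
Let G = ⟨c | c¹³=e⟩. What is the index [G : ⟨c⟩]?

First find ord(c) by computing successive powers:
  c¹ = c, c² = c², c³ = c³, c⁴ = c⁴, c⁵ = c⁵, c⁶ = c⁶, c⁷ = c⁷, c⁸ = c⁸, c⁹ = c⁹, c¹⁰ = c¹⁰, c¹¹ = c¹¹, c¹² = c¹², c¹³ = e.
So |⟨c⟩| = ord(c) = 13. With |G| = 13, by Lagrange [G : ⟨c⟩] = 13/13 = 1.

Answer: 1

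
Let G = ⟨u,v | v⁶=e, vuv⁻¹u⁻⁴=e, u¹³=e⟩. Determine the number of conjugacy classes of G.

The conjugacy classes (representative and size) are:
  [e] (size 1), [u⁴] (size 6), [u¹¹] (size 6), [u⁷v] (size 13), [u⁸v²] (size 13), [u¹²v³] (size 13), [u⁵v⁴] (size 13), [u¹¹v⁵] (size 13).
Class equation: 1 + 6 + 6 + 13 + 13 + 13 + 13 + 13 = 78 = |G|. So G has 8 conjugacy classes.

Answer: 8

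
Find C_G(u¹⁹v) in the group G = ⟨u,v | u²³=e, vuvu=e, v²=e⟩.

⟨u¹⁹v⟩ ⊆ C_G(u¹⁹v) since powers of u¹⁹v commute with u¹⁹v; so |C_G(u¹⁹v)| ≥ |⟨u¹⁹v⟩| = 2.
By orbit–stabilizer, |C_G(u¹⁹v)| = |G| / |conj. class of u¹⁹v| = 46 / 23 = 2.
The 2 elements commuting with u¹⁹v are {e, u¹⁹v}.

Answer: {e, u¹⁹v}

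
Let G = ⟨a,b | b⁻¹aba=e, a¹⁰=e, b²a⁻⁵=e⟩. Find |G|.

Enumerate words in the generators, reducing via the relations: the distinct elements are
  {a, b, e, ab, a², a³, a⁴, a⁵, a⁶, a⁷, a⁸, a⁹, a²b, a³b, a⁴b, b⁻¹, ab⁻¹, a²b⁻¹, a³b⁻¹, a⁴b⁻¹}.
No further products give new elements, so |G| = 20.

Answer: 20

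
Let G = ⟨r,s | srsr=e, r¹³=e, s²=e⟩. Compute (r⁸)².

Compute successive powers of (r⁸), reducing at each step:
  (r⁸)²: (r⁸) · r⁸ = r³

Answer: r³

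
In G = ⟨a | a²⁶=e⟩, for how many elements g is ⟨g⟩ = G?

G is cyclic of order 26. An element generates G iff its order is 26, and a cyclic group of order 26 has exactly φ(26) = 12 such elements.

Answer: 12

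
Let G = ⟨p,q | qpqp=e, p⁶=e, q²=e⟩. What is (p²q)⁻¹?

The order of (p²q) is 2 (smallest k with (p²q)ᵏ = e), so (p²q)⁻¹ = (p²q)¹ = p²q.
Check: (p²q) · (p²q) → (p²q) · p² = q;   q · q = e, giving e as required.

Answer: p²q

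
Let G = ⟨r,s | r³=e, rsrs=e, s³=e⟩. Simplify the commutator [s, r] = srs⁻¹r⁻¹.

[s, r] = s·r·s⁻¹·r⁻¹.
  s · r = r²s²
  (r²s²) · (s²) = r²s
  (r²s) · (r²) = rs²r

Answer: rs²r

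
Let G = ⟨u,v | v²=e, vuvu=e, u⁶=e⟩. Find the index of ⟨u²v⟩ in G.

First find ord(u²v) by computing successive powers:
  (u²v)¹ = u²v, (u²v)² = e.
So |⟨u²v⟩| = ord(u²v) = 2. With |G| = 12, by Lagrange [G : ⟨u²v⟩] = 12/2 = 6.

Answer: 6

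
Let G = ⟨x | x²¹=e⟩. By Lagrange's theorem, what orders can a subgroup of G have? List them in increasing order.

|G| = 21 = 3 · 7. By Lagrange's theorem the order of any subgroup divides 21; the divisors of 21 are 1, 3, 7, 21.

Answer: 1, 3, 7, 21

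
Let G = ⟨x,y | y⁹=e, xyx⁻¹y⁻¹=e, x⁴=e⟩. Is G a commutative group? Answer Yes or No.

Each pair of generators commutes: x·y = xy = y·x. Since the generators pairwise commute, every element of G commutes with every other, so G is abelian.

Answer: Yes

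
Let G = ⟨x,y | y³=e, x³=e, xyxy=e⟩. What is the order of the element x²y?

Compute successive powers until reaching e:
  (x²y)¹ = x²y, (x²y)² = y²x, (x²y)³ = e.
The smallest positive k with (x²y)ᵏ = e is 3.

Answer: 3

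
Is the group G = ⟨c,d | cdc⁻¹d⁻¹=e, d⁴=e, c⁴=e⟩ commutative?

Each pair of generators commutes: c·d = cd = d·c. Since the generators pairwise commute, every element of G commutes with every other, so G is abelian.

Answer: Yes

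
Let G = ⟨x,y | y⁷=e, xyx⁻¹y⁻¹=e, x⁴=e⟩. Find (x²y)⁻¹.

The order of (x²y) is 14 (smallest k with (x²y)ᵏ = e), so (x²y)⁻¹ = (x²y)¹³ = x²y⁶.
Check: (x²y) · (x²y⁶) → (x²y) · x² = y;   y · y⁶ = e, giving e as required.

Answer: x²y⁶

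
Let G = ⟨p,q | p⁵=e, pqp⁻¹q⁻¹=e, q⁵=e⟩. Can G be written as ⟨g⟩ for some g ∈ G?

|G| = 25, but the maximum element order in G is 5 < 25. No single element generates all of G, so G is not cyclic.

Answer: No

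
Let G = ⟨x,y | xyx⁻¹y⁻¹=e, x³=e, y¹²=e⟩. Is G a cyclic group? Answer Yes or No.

|G| = 36, but the maximum element order in G is 12 < 36. No single element generates all of G, so G is not cyclic.

Answer: No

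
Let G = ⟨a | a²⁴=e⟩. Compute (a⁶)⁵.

Compute successive powers of (a⁶), reducing at each step:
  (a⁶)²: (a⁶) · a⁶ = a¹²
  (a⁶)³: (a¹²) · a⁶ = a¹⁸
  (a⁶)⁴: (a¹⁸) · a⁶ = e
  (a⁶)⁵: e · a⁶ = a⁶

Answer: a⁶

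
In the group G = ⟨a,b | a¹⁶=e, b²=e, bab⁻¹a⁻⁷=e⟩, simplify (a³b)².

Compute successive powers of (a³b), reducing at each step:
  (a³b)²: (a³b) · a³ = a⁸b;   (a⁸b) · b = a⁸

Answer: a⁸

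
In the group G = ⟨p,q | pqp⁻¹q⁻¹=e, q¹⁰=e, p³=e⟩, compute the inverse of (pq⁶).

The order of (pq⁶) is 15 (smallest k with (pq⁶)ᵏ = e), so (pq⁶)⁻¹ = (pq⁶)¹⁴ = p²q⁴.
Check: (pq⁶) · (p²q⁴) → (pq⁶) · p² = q⁶;   (q⁶) · q⁴ = e, giving e as required.

Answer: p²q⁴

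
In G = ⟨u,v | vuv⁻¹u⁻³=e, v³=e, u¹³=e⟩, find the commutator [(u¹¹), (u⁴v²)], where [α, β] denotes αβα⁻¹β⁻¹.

[(u¹¹), (u⁴v²)] = (u¹¹)·(u⁴v²)·(u¹¹)⁻¹·(u⁴v²)⁻¹.
  (u¹¹) · (u⁴v²) = u²v²
  (u²v²) · (u²) = u⁷v²
  (u⁷v²) · (uv) = u³

Answer: u³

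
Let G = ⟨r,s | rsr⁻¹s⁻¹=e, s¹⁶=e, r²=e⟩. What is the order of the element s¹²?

Compute successive powers until reaching e:
  (s¹²)¹ = s¹², (s¹²)² = s⁸, (s¹²)³ = s⁴, (s¹²)⁴ = e.
The smallest positive k with (s¹²)ᵏ = e is 4.

Answer: 4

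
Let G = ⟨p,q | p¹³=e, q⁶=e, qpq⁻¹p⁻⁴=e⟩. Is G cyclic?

Every cyclic group is abelian. But p·q = pq while q·p = p⁴q, so p·q ≠ q·p and G is not abelian. Hence G is not cyclic.

Answer: No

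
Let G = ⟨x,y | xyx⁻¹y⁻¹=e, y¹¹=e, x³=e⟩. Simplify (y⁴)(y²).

Compute (y⁴) · (y²) by multiplying left to right and reducing via the relations at each step:
  (y⁴) · y² = y⁶

Answer: y⁶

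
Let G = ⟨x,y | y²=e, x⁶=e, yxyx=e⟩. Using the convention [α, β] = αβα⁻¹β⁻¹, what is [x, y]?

[x, y] = x·y·x⁻¹·y⁻¹.
  x · y = xy
  (xy) · (x⁵) = x²y
  (x²y) · y = x²

Answer: x²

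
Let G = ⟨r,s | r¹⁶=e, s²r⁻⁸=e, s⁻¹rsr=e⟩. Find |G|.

Enumerate words in the generators, reducing via the relations: the distinct elements are
  {e, r, s, rs, r², r³, r⁴, r⁵, r⁶, r⁷, r⁸, r⁹, r²s, r³s, r¹², r¹³, r¹¹, r¹⁰, r¹⁴, r¹⁵, r⁴s, r⁵s, r⁶s, r⁷s, s⁻¹, rs⁻¹, r²s⁻¹, r³s⁻¹, r⁴s⁻¹, r⁵s⁻¹, r⁶s⁻¹, r⁷s⁻¹}.
No further products give new elements, so |G| = 32.

Answer: 32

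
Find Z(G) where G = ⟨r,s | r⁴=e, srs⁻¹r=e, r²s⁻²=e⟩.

An element z ∈ Z(G) iff z commutes with every generator.
For example r² is central: (r²)·r = r³ = r·(r²); (r²)·s = s⁻¹ = s·(r²).
Whereas r ∉ Z(G) since r·s = rs ≠ rs⁻¹ = s·r.
Checking each of the 8 elements this way gives Z(G) = {e, r²}, of order 2.

Answer: {e, r²}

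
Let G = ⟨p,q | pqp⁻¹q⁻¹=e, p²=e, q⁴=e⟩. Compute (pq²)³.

Compute successive powers of (pq²), reducing at each step:
  (pq²)²: (pq²) · p = q²;   (q²) · q² = e
  (pq²)³: e · p = p;   p · q² = pq²

Answer: pq²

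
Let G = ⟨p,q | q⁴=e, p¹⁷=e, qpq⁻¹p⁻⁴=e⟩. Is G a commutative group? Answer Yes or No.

p·q = pq but q·p = p⁴q, so p·q ≠ q·p and G is not abelian.

Answer: No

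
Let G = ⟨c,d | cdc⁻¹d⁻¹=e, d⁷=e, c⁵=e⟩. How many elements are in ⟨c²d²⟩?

|⟨c²d²⟩| equals the order of c²d². Compute successive powers until reaching e:
  (c²d²)¹ = c²d², (c²d²)² = c⁴d⁴, (c²d²)³ = cd⁶, (c²d²)⁴ = c³d, (c²d²)⁵ = d³, (c²d²)⁶ = c²d⁵, (c²d²)⁷ = c⁴, (c²d²)⁸ = cd², (c²d²)⁹ = c³d⁴, (c²d²)¹⁰ = d⁶, (c²d²)¹¹ = c²d, (c²d²)¹² = c⁴d³, (c²d²)¹³ = cd⁵, (c²d²)¹⁴ = c³, (c²d²)¹⁵ = d², (c²d²)¹⁶ = c²d⁴, (c²d²)¹⁷ = c⁴d⁶, (c²d²)¹⁸ = cd, (c²d²)¹⁹ = c³d³, (c²d²)²⁰ = d⁵, (c²d²)²¹ = c², (c²d²)²² = c⁴d², (c²d²)²³ = cd⁴, (c²d²)²⁴ = c³d⁶, (c²d²)²⁵ = d, (c²d²)²⁶ = c²d³, (c²d²)²⁷ = c⁴d⁵, (c²d²)²⁸ = c, (c²d²)²⁹ = c³d², (c²d²)³⁰ = d⁴, (c²d²)³¹ = c²d⁶, (c²d²)³² = c⁴d, (c²d²)³³ = cd³, (c²d²)³⁴ = c³d⁵, (c²d²)³⁵ = e.
The smallest positive k with (c²d²)ᵏ = e is 35, so |⟨c²d²⟩| = 35.

Answer: 35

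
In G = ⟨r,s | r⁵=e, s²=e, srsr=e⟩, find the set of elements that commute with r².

⟨r²⟩ ⊆ C_G(r²) since powers of r² commute with r²; so |C_G(r²)| ≥ |⟨r²⟩| = 5.
By orbit–stabilizer, |C_G(r²)| = |G| / |conj. class of r²| = 10 / 2 = 5.
The 5 elements commuting with r² are {e, r, r², r³, r⁴}.

Answer: {e, r, r², r³, r⁴}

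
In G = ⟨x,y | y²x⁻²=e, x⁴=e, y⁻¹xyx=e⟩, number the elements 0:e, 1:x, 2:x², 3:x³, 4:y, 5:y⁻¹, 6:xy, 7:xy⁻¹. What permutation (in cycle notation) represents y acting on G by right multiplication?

(0 4 2 5)(1 6 3 7)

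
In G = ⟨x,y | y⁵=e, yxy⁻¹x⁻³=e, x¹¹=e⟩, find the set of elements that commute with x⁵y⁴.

⟨x⁵y⁴⟩ ⊆ C_G(x⁵y⁴) since powers of x⁵y⁴ commute with x⁵y⁴; so |C_G(x⁵y⁴)| ≥ |⟨x⁵y⁴⟩| = 5.
By orbit–stabilizer, |C_G(x⁵y⁴)| = |G| / |conj. class of x⁵y⁴| = 55 / 11 = 5.
The 5 elements commuting with x⁵y⁴ are {e, x³y³, x⁷y, x⁵y⁴, x⁶y²}.

Answer: {e, x³y³, x⁷y, x⁵y⁴, x⁶y²}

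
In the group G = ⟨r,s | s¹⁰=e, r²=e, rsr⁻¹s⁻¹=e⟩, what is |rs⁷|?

Compute successive powers until reaching e:
  (rs⁷)¹ = rs⁷, (rs⁷)² = s⁴, (rs⁷)³ = rs, (rs⁷)⁴ = s⁸, (rs⁷)⁵ = rs⁵, (rs⁷)⁶ = s², (rs⁷)⁷ = rs⁹, (rs⁷)⁸ = s⁶, (rs⁷)⁹ = rs³, (rs⁷)¹⁰ = e.
The smallest positive k with (rs⁷)ᵏ = e is 10.

Answer: 10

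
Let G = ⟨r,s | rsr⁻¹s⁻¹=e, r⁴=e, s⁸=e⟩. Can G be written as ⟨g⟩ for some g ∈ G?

|G| = 32, but the maximum element order in G is 8 < 32. No single element generates all of G, so G is not cyclic.

Answer: No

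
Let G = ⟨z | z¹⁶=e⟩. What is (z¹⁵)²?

Compute successive powers of (z¹⁵), reducing at each step:
  (z¹⁵)²: (z¹⁵) · z¹⁵ = z¹⁴

Answer: z¹⁴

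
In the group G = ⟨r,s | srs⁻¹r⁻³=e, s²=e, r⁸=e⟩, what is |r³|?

Compute successive powers until reaching e:
  (r³)¹ = r³, (r³)² = r⁶, (r³)³ = r, (r³)⁴ = r⁴, (r³)⁵ = r⁷, (r³)⁶ = r², (r³)⁷ = r⁵, (r³)⁸ = e.
The smallest positive k with (r³)ᵏ = e is 8.

Answer: 8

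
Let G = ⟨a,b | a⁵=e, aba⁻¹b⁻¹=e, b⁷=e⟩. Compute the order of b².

Compute successive powers until reaching e:
  (b²)¹ = b², (b²)² = b⁴, (b²)³ = b⁶, (b²)⁴ = b, (b²)⁵ = b³, (b²)⁶ = b⁵, (b²)⁷ = e.
The smallest positive k with (b²)ᵏ = e is 7.

Answer: 7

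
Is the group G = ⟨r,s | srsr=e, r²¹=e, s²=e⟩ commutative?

r·s = rs but s·r = r²⁰s, so r·s ≠ s·r and G is not abelian.

Answer: No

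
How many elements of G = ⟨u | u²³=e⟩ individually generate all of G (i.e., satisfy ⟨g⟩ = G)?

G is cyclic of order 23. An element generates G iff its order is 23, and a cyclic group of order 23 has exactly φ(23) = 22 such elements.

Answer: 22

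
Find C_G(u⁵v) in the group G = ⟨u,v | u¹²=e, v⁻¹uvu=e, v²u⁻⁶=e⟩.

⟨u⁵v⟩ ⊆ C_G(u⁵v) since powers of u⁵v commute with u⁵v; so |C_G(u⁵v)| ≥ |⟨u⁵v⟩| = 4.
By orbit–stabilizer, |C_G(u⁵v)| = |G| / |conj. class of u⁵v| = 24 / 6 = 4.
The 4 elements commuting with u⁵v are {e, u⁶, u⁵v, u⁵v⁻¹}.

Answer: {e, u⁶, u⁵v, u⁵v⁻¹}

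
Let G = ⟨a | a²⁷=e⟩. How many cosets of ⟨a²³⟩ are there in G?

First find ord(a²³) by computing successive powers:
  (a²³)¹ = a²³, (a²³)² = a¹⁹, (a²³)³ = a¹⁵, (a²³)⁴ = a¹¹, (a²³)⁵ = a⁷, (a²³)⁶ = a³, (a²³)⁷ = a²⁶, (a²³)⁸ = a²², (a²³)⁹ = a¹⁸, (a²³)¹⁰ = a¹⁴, (a²³)¹¹ = a¹⁰, (a²³)¹² = a⁶, (a²³)¹³ = a², (a²³)¹⁴ = a²⁵, (a²³)¹⁵ = a²¹, (a²³)¹⁶ = a¹⁷, (a²³)¹⁷ = a¹³, (a²³)¹⁸ = a⁹, (a²³)¹⁹ = a⁵, (a²³)²⁰ = a, (a²³)²¹ = a²⁴, (a²³)²² = a²⁰, (a²³)²³ = a¹⁶, (a²³)²⁴ = a¹², (a²³)²⁵ = a⁸, (a²³)²⁶ = a⁴, (a²³)²⁷ = e.
So |⟨a²³⟩| = ord(a²³) = 27. With |G| = 27, by Lagrange [G : ⟨a²³⟩] = 27/27 = 1.

Answer: 1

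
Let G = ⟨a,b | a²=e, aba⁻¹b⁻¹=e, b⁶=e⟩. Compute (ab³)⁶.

Compute successive powers of (ab³), reducing at each step:
  (ab³)²: (ab³) · a = b³;   (b³) · b³ = e
  (ab³)³: e · a = a;   a · b³ = ab³
  (ab³)⁴: (ab³) · a = b³;   (b³) · b³ = e
  (ab³)⁵: e · a = a;   a · b³ = ab³
  (ab³)⁶: (ab³) · a = b³;   (b³) · b³ = e

Answer: e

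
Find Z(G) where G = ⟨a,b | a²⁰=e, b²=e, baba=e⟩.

An element z ∈ Z(G) iff z commutes with every generator.
For example a¹⁰ is central: (a¹⁰)·a = a¹¹ = a·(a¹⁰); (a¹⁰)·b = a¹⁰b = b·(a¹⁰).
Whereas a ∉ Z(G) since a·b = ab ≠ a¹⁹b = b·a.
Checking each of the 40 elements this way gives Z(G) = {e, a¹⁰}, of order 2.

Answer: {e, a¹⁰}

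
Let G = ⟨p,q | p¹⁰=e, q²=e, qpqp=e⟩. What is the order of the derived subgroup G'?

G' = [G, G] is generated by all commutators. The generator-pair commutators are: [p, q] = p².
The subgroup they normally generate is {e, p², p⁴, p⁶, p⁸}, of order 5.
Check: |G/G'| = 20/5 = 4 is the order of the abelianisation.

Answer: 5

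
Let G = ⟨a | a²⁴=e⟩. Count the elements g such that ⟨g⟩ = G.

G is cyclic of order 24. An element generates G iff its order is 24, and a cyclic group of order 24 has exactly φ(24) = 8 such elements.

Answer: 8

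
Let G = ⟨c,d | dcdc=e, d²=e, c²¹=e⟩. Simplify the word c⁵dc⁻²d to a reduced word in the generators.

Multiply left to right, reducing at each step:
  (c⁵) · d = c⁵d
  (c⁵d) · c⁻² = c⁷d
  (c⁷d) · d = c⁷

Answer: c⁷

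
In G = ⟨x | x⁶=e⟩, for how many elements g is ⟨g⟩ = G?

G is cyclic of order 6. An element generates G iff its order is 6, and a cyclic group of order 6 has exactly φ(6) = 2 such elements.

Answer: 2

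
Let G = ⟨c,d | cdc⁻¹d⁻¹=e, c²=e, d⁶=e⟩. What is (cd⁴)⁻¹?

The order of (cd⁴) is 6 (smallest k with (cd⁴)ᵏ = e), so (cd⁴)⁻¹ = (cd⁴)⁵ = cd².
Check: (cd⁴) · (cd²) → (cd⁴) · c = d⁴;   (d⁴) · d² = e, giving e as required.

Answer: cd²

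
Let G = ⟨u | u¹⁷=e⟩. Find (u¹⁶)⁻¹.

The order of (u¹⁶) is 17 (smallest k with (u¹⁶)ᵏ = e), so (u¹⁶)⁻¹ = (u¹⁶)¹⁶ = u.
Check: (u¹⁶) · u → (u¹⁶) · u = e, giving e as required.

Answer: u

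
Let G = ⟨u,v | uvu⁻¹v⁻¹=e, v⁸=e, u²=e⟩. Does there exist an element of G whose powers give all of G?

|G| = 16, but the maximum element order in G is 8 < 16. No single element generates all of G, so G is not cyclic.

Answer: No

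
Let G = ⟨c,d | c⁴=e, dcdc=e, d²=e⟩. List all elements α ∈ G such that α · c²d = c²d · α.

⟨c²d⟩ ⊆ C_G(c²d) since powers of c²d commute with c²d; so |C_G(c²d)| ≥ |⟨c²d⟩| = 2.
By orbit–stabilizer, |C_G(c²d)| = |G| / |conj. class of c²d| = 8 / 2 = 4.
The 4 elements commuting with c²d are {e, c², d, c²d}.

Answer: {e, c², d, c²d}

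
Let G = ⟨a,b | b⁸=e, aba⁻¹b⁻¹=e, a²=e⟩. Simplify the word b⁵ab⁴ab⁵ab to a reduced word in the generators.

Multiply left to right, reducing at each step:
  (b⁵) · a = ab⁵
  (ab⁵) · b⁴ = ab
  (ab) · a = b
  b · b⁵ = b⁶
  (b⁶) · a = ab⁶
  (ab⁶) · b = ab⁷

Answer: ab⁷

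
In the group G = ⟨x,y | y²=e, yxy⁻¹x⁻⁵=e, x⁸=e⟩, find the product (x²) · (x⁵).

Compute (x²) · (x⁵) by multiplying left to right and reducing via the relations at each step:
  (x²) · x⁵ = x⁷

Answer: x⁷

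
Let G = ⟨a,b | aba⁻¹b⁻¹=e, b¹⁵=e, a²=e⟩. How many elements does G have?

Enumerate words in the generators, reducing via the relations: the distinct elements are
  {a, b, e, ab, b², b³, b⁴, b⁵, b⁶, b⁷, b⁸, b⁹, ab², ab³, ab⁴, ab⁵, ab⁶, ab⁷, ab⁸, ab⁹, b¹², b¹³, b¹¹, b¹⁰, b¹⁴, ab¹², ab¹³, ab¹¹, ab¹⁰, ab¹⁴}.
No further products give new elements, so |G| = 30.

Answer: 30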